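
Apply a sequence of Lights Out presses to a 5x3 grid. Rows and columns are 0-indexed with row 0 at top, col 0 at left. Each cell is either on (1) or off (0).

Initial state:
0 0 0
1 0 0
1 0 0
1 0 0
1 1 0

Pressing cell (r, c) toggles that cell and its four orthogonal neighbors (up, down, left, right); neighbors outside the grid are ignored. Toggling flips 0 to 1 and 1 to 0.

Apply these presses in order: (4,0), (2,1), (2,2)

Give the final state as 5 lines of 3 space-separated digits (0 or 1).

After press 1 at (4,0):
0 0 0
1 0 0
1 0 0
0 0 0
0 0 0

After press 2 at (2,1):
0 0 0
1 1 0
0 1 1
0 1 0
0 0 0

After press 3 at (2,2):
0 0 0
1 1 1
0 0 0
0 1 1
0 0 0

Answer: 0 0 0
1 1 1
0 0 0
0 1 1
0 0 0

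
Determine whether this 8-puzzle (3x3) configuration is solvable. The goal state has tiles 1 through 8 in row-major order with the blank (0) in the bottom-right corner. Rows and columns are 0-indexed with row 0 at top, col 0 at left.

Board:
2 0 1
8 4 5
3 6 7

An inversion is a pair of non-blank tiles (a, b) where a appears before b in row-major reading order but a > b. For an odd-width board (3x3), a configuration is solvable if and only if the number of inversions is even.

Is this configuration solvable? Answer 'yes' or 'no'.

Answer: yes

Derivation:
Inversions (pairs i<j in row-major order where tile[i] > tile[j] > 0): 8
8 is even, so the puzzle is solvable.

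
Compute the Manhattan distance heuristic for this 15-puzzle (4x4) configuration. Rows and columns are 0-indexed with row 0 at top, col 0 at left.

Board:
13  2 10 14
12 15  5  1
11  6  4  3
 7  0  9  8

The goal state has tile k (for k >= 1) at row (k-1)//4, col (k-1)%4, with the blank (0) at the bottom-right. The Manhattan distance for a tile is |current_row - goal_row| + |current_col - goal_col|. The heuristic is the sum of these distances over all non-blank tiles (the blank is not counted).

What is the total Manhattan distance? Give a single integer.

Tile 13: at (0,0), goal (3,0), distance |0-3|+|0-0| = 3
Tile 2: at (0,1), goal (0,1), distance |0-0|+|1-1| = 0
Tile 10: at (0,2), goal (2,1), distance |0-2|+|2-1| = 3
Tile 14: at (0,3), goal (3,1), distance |0-3|+|3-1| = 5
Tile 12: at (1,0), goal (2,3), distance |1-2|+|0-3| = 4
Tile 15: at (1,1), goal (3,2), distance |1-3|+|1-2| = 3
Tile 5: at (1,2), goal (1,0), distance |1-1|+|2-0| = 2
Tile 1: at (1,3), goal (0,0), distance |1-0|+|3-0| = 4
Tile 11: at (2,0), goal (2,2), distance |2-2|+|0-2| = 2
Tile 6: at (2,1), goal (1,1), distance |2-1|+|1-1| = 1
Tile 4: at (2,2), goal (0,3), distance |2-0|+|2-3| = 3
Tile 3: at (2,3), goal (0,2), distance |2-0|+|3-2| = 3
Tile 7: at (3,0), goal (1,2), distance |3-1|+|0-2| = 4
Tile 9: at (3,2), goal (2,0), distance |3-2|+|2-0| = 3
Tile 8: at (3,3), goal (1,3), distance |3-1|+|3-3| = 2
Sum: 3 + 0 + 3 + 5 + 4 + 3 + 2 + 4 + 2 + 1 + 3 + 3 + 4 + 3 + 2 = 42

Answer: 42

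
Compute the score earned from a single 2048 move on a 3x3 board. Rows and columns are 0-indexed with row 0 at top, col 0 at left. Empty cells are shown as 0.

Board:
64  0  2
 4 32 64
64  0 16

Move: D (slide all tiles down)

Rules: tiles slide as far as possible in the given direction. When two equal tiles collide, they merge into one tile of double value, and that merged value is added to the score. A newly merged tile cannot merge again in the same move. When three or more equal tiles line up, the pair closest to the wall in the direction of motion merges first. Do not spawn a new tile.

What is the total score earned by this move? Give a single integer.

Answer: 0

Derivation:
Slide down:
col 0: [64, 4, 64] -> [64, 4, 64]  score +0 (running 0)
col 1: [0, 32, 0] -> [0, 0, 32]  score +0 (running 0)
col 2: [2, 64, 16] -> [2, 64, 16]  score +0 (running 0)
Board after move:
64  0  2
 4  0 64
64 32 16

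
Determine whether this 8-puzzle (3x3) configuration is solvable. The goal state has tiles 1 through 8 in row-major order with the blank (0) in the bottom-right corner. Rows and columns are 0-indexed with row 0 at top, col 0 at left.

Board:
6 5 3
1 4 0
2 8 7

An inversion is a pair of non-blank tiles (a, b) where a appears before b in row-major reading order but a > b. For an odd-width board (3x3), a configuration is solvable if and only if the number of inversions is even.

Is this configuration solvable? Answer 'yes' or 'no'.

Inversions (pairs i<j in row-major order where tile[i] > tile[j] > 0): 13
13 is odd, so the puzzle is not solvable.

Answer: no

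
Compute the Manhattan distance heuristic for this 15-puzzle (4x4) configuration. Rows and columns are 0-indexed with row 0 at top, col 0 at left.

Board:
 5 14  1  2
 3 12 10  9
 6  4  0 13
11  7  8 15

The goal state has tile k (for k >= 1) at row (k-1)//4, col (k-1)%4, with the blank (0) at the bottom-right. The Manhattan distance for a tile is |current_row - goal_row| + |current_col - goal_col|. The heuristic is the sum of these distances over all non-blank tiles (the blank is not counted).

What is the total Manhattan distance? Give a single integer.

Tile 5: (0,0)->(1,0) = 1
Tile 14: (0,1)->(3,1) = 3
Tile 1: (0,2)->(0,0) = 2
Tile 2: (0,3)->(0,1) = 2
Tile 3: (1,0)->(0,2) = 3
Tile 12: (1,1)->(2,3) = 3
Tile 10: (1,2)->(2,1) = 2
Tile 9: (1,3)->(2,0) = 4
Tile 6: (2,0)->(1,1) = 2
Tile 4: (2,1)->(0,3) = 4
Tile 13: (2,3)->(3,0) = 4
Tile 11: (3,0)->(2,2) = 3
Tile 7: (3,1)->(1,2) = 3
Tile 8: (3,2)->(1,3) = 3
Tile 15: (3,3)->(3,2) = 1
Sum: 1 + 3 + 2 + 2 + 3 + 3 + 2 + 4 + 2 + 4 + 4 + 3 + 3 + 3 + 1 = 40

Answer: 40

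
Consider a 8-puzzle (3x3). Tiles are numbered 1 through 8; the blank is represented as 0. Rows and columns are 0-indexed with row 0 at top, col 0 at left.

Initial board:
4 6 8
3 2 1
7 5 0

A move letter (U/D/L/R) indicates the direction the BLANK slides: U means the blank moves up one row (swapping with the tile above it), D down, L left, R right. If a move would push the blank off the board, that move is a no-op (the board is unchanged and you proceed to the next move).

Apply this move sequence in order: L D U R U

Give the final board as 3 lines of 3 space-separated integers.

After move 1 (L):
4 6 8
3 2 1
7 0 5

After move 2 (D):
4 6 8
3 2 1
7 0 5

After move 3 (U):
4 6 8
3 0 1
7 2 5

After move 4 (R):
4 6 8
3 1 0
7 2 5

After move 5 (U):
4 6 0
3 1 8
7 2 5

Answer: 4 6 0
3 1 8
7 2 5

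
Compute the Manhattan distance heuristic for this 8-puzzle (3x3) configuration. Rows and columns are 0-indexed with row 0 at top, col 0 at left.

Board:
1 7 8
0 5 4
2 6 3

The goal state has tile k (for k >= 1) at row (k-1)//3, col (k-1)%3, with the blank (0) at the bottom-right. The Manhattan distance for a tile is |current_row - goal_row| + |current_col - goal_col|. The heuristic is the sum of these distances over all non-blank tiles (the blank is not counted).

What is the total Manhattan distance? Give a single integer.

Tile 1: at (0,0), goal (0,0), distance |0-0|+|0-0| = 0
Tile 7: at (0,1), goal (2,0), distance |0-2|+|1-0| = 3
Tile 8: at (0,2), goal (2,1), distance |0-2|+|2-1| = 3
Tile 5: at (1,1), goal (1,1), distance |1-1|+|1-1| = 0
Tile 4: at (1,2), goal (1,0), distance |1-1|+|2-0| = 2
Tile 2: at (2,0), goal (0,1), distance |2-0|+|0-1| = 3
Tile 6: at (2,1), goal (1,2), distance |2-1|+|1-2| = 2
Tile 3: at (2,2), goal (0,2), distance |2-0|+|2-2| = 2
Sum: 0 + 3 + 3 + 0 + 2 + 3 + 2 + 2 = 15

Answer: 15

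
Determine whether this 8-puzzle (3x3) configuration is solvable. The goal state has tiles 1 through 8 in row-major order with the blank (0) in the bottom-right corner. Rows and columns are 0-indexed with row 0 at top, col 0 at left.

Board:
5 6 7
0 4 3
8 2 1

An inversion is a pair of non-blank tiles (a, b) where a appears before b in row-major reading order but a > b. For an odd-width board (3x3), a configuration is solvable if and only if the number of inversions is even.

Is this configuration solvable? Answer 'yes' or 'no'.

Inversions (pairs i<j in row-major order where tile[i] > tile[j] > 0): 20
20 is even, so the puzzle is solvable.

Answer: yes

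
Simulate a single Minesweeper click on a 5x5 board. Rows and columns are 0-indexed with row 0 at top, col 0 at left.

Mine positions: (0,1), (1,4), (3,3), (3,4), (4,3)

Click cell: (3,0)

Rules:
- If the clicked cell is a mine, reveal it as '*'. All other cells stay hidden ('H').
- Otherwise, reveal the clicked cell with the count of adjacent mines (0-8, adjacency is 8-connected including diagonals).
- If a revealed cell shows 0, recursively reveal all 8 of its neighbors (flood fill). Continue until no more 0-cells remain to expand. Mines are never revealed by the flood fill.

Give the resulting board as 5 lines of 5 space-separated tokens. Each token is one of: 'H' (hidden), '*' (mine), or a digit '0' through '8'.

H H H H H
1 1 1 H H
0 0 1 H H
0 0 2 H H
0 0 2 H H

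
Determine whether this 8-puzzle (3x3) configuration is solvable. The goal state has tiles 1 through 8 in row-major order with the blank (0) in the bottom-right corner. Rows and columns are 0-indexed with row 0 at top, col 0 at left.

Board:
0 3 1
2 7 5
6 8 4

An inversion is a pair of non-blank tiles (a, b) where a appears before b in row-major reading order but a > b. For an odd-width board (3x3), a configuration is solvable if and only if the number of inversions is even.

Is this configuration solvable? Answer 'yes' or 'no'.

Answer: yes

Derivation:
Inversions (pairs i<j in row-major order where tile[i] > tile[j] > 0): 8
8 is even, so the puzzle is solvable.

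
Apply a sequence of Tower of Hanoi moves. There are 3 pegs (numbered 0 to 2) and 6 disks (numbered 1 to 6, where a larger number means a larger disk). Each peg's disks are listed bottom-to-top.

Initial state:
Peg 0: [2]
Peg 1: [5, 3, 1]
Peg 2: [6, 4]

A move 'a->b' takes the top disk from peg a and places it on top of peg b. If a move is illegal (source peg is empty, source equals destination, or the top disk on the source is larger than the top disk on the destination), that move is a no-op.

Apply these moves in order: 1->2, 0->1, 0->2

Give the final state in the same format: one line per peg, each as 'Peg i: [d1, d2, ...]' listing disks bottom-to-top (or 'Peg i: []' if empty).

After move 1 (1->2):
Peg 0: [2]
Peg 1: [5, 3]
Peg 2: [6, 4, 1]

After move 2 (0->1):
Peg 0: []
Peg 1: [5, 3, 2]
Peg 2: [6, 4, 1]

After move 3 (0->2):
Peg 0: []
Peg 1: [5, 3, 2]
Peg 2: [6, 4, 1]

Answer: Peg 0: []
Peg 1: [5, 3, 2]
Peg 2: [6, 4, 1]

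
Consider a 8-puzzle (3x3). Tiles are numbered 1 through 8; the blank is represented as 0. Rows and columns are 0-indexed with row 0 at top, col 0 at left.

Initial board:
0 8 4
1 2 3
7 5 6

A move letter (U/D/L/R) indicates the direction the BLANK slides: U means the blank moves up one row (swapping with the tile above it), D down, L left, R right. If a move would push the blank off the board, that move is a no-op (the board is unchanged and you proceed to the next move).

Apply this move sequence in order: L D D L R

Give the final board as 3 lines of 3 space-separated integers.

After move 1 (L):
0 8 4
1 2 3
7 5 6

After move 2 (D):
1 8 4
0 2 3
7 5 6

After move 3 (D):
1 8 4
7 2 3
0 5 6

After move 4 (L):
1 8 4
7 2 3
0 5 6

After move 5 (R):
1 8 4
7 2 3
5 0 6

Answer: 1 8 4
7 2 3
5 0 6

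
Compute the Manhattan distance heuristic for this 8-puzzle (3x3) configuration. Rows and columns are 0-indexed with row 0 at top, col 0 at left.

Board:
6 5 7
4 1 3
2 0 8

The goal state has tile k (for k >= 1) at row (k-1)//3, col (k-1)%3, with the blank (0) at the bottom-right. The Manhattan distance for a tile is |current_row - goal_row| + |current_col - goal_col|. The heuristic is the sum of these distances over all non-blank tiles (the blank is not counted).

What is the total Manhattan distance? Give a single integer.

Answer: 15

Derivation:
Tile 6: (0,0)->(1,2) = 3
Tile 5: (0,1)->(1,1) = 1
Tile 7: (0,2)->(2,0) = 4
Tile 4: (1,0)->(1,0) = 0
Tile 1: (1,1)->(0,0) = 2
Tile 3: (1,2)->(0,2) = 1
Tile 2: (2,0)->(0,1) = 3
Tile 8: (2,2)->(2,1) = 1
Sum: 3 + 1 + 4 + 0 + 2 + 1 + 3 + 1 = 15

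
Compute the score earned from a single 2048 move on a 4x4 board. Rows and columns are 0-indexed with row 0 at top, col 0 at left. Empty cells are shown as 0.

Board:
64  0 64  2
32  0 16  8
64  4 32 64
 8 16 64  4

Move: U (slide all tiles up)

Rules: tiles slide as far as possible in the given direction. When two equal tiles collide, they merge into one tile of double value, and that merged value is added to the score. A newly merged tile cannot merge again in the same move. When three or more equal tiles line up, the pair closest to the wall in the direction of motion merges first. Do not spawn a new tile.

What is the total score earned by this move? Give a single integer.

Answer: 0

Derivation:
Slide up:
col 0: [64, 32, 64, 8] -> [64, 32, 64, 8]  score +0 (running 0)
col 1: [0, 0, 4, 16] -> [4, 16, 0, 0]  score +0 (running 0)
col 2: [64, 16, 32, 64] -> [64, 16, 32, 64]  score +0 (running 0)
col 3: [2, 8, 64, 4] -> [2, 8, 64, 4]  score +0 (running 0)
Board after move:
64  4 64  2
32 16 16  8
64  0 32 64
 8  0 64  4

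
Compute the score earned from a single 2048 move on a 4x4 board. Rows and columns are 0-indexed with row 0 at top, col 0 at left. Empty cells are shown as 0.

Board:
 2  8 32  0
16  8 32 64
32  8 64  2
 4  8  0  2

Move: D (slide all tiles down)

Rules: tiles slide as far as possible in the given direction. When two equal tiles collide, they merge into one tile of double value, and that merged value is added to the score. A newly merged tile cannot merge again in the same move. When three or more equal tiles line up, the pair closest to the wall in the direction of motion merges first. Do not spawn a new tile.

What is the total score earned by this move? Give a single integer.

Answer: 100

Derivation:
Slide down:
col 0: [2, 16, 32, 4] -> [2, 16, 32, 4]  score +0 (running 0)
col 1: [8, 8, 8, 8] -> [0, 0, 16, 16]  score +32 (running 32)
col 2: [32, 32, 64, 0] -> [0, 0, 64, 64]  score +64 (running 96)
col 3: [0, 64, 2, 2] -> [0, 0, 64, 4]  score +4 (running 100)
Board after move:
 2  0  0  0
16  0  0  0
32 16 64 64
 4 16 64  4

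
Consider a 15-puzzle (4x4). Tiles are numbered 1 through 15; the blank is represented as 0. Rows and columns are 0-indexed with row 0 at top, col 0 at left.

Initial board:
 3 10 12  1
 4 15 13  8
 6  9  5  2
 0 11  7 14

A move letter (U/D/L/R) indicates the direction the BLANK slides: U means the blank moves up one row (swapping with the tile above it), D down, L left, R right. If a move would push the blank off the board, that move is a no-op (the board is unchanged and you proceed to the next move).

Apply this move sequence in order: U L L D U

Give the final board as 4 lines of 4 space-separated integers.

Answer:  3 10 12  1
 4 15 13  8
 0  9  5  2
 6 11  7 14

Derivation:
After move 1 (U):
 3 10 12  1
 4 15 13  8
 0  9  5  2
 6 11  7 14

After move 2 (L):
 3 10 12  1
 4 15 13  8
 0  9  5  2
 6 11  7 14

After move 3 (L):
 3 10 12  1
 4 15 13  8
 0  9  5  2
 6 11  7 14

After move 4 (D):
 3 10 12  1
 4 15 13  8
 6  9  5  2
 0 11  7 14

After move 5 (U):
 3 10 12  1
 4 15 13  8
 0  9  5  2
 6 11  7 14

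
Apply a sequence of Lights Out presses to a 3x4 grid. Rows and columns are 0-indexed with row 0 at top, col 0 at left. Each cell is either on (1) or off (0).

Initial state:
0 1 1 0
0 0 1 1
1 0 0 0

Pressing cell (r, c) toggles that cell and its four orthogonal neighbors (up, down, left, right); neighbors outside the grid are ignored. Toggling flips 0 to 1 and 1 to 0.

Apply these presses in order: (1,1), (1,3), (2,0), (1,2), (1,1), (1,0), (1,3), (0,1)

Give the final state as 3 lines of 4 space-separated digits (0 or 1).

After press 1 at (1,1):
0 0 1 0
1 1 0 1
1 1 0 0

After press 2 at (1,3):
0 0 1 1
1 1 1 0
1 1 0 1

After press 3 at (2,0):
0 0 1 1
0 1 1 0
0 0 0 1

After press 4 at (1,2):
0 0 0 1
0 0 0 1
0 0 1 1

After press 5 at (1,1):
0 1 0 1
1 1 1 1
0 1 1 1

After press 6 at (1,0):
1 1 0 1
0 0 1 1
1 1 1 1

After press 7 at (1,3):
1 1 0 0
0 0 0 0
1 1 1 0

After press 8 at (0,1):
0 0 1 0
0 1 0 0
1 1 1 0

Answer: 0 0 1 0
0 1 0 0
1 1 1 0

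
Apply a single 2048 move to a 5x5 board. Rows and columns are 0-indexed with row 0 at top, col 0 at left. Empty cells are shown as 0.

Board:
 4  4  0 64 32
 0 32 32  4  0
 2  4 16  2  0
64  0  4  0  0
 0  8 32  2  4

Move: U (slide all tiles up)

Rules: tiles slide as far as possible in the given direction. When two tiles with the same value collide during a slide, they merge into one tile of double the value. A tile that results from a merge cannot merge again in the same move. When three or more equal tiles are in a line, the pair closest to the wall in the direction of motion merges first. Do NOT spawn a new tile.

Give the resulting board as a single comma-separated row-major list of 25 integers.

Answer: 4, 4, 32, 64, 32, 2, 32, 16, 4, 4, 64, 4, 4, 4, 0, 0, 8, 32, 0, 0, 0, 0, 0, 0, 0

Derivation:
Slide up:
col 0: [4, 0, 2, 64, 0] -> [4, 2, 64, 0, 0]
col 1: [4, 32, 4, 0, 8] -> [4, 32, 4, 8, 0]
col 2: [0, 32, 16, 4, 32] -> [32, 16, 4, 32, 0]
col 3: [64, 4, 2, 0, 2] -> [64, 4, 4, 0, 0]
col 4: [32, 0, 0, 0, 4] -> [32, 4, 0, 0, 0]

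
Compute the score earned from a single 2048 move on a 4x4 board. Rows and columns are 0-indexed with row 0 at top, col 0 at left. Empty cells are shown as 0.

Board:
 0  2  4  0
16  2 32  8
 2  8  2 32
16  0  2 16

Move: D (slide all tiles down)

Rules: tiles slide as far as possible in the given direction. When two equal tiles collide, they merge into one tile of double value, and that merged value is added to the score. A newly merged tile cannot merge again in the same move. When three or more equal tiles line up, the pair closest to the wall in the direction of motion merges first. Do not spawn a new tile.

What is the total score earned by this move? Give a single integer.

Answer: 8

Derivation:
Slide down:
col 0: [0, 16, 2, 16] -> [0, 16, 2, 16]  score +0 (running 0)
col 1: [2, 2, 8, 0] -> [0, 0, 4, 8]  score +4 (running 4)
col 2: [4, 32, 2, 2] -> [0, 4, 32, 4]  score +4 (running 8)
col 3: [0, 8, 32, 16] -> [0, 8, 32, 16]  score +0 (running 8)
Board after move:
 0  0  0  0
16  0  4  8
 2  4 32 32
16  8  4 16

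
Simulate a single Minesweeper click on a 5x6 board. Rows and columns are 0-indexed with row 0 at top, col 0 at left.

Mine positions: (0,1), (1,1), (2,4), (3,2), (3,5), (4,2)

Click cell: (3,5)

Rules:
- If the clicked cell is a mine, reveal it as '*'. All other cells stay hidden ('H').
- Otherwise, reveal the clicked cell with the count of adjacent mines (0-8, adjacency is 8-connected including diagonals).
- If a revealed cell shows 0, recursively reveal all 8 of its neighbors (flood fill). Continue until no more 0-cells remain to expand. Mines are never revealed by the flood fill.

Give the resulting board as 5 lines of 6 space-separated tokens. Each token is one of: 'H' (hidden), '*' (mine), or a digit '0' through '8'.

H H H H H H
H H H H H H
H H H H H H
H H H H H *
H H H H H H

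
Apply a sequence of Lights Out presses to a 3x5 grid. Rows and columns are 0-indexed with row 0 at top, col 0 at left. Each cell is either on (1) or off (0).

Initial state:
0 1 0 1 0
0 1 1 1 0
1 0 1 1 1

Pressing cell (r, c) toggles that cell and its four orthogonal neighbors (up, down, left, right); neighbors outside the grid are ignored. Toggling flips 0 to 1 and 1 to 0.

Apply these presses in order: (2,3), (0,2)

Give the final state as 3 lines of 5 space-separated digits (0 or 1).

Answer: 0 0 1 0 0
0 1 0 0 0
1 0 0 0 0

Derivation:
After press 1 at (2,3):
0 1 0 1 0
0 1 1 0 0
1 0 0 0 0

After press 2 at (0,2):
0 0 1 0 0
0 1 0 0 0
1 0 0 0 0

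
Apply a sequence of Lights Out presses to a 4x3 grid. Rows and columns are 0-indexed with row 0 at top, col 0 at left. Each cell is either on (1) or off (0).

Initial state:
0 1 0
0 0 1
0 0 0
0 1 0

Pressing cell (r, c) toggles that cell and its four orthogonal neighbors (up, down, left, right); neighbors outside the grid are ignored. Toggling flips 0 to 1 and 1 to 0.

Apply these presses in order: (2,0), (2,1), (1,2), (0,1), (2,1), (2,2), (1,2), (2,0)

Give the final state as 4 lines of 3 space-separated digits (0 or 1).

After press 1 at (2,0):
0 1 0
1 0 1
1 1 0
1 1 0

After press 2 at (2,1):
0 1 0
1 1 1
0 0 1
1 0 0

After press 3 at (1,2):
0 1 1
1 0 0
0 0 0
1 0 0

After press 4 at (0,1):
1 0 0
1 1 0
0 0 0
1 0 0

After press 5 at (2,1):
1 0 0
1 0 0
1 1 1
1 1 0

After press 6 at (2,2):
1 0 0
1 0 1
1 0 0
1 1 1

After press 7 at (1,2):
1 0 1
1 1 0
1 0 1
1 1 1

After press 8 at (2,0):
1 0 1
0 1 0
0 1 1
0 1 1

Answer: 1 0 1
0 1 0
0 1 1
0 1 1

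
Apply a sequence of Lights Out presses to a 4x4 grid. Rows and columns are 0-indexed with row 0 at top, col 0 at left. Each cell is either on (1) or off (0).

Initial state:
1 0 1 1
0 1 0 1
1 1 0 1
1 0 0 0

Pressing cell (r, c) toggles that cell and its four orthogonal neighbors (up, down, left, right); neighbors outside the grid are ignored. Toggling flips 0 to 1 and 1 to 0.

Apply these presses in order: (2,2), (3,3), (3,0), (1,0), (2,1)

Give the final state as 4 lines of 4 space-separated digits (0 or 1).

After press 1 at (2,2):
1 0 1 1
0 1 1 1
1 0 1 0
1 0 1 0

After press 2 at (3,3):
1 0 1 1
0 1 1 1
1 0 1 1
1 0 0 1

After press 3 at (3,0):
1 0 1 1
0 1 1 1
0 0 1 1
0 1 0 1

After press 4 at (1,0):
0 0 1 1
1 0 1 1
1 0 1 1
0 1 0 1

After press 5 at (2,1):
0 0 1 1
1 1 1 1
0 1 0 1
0 0 0 1

Answer: 0 0 1 1
1 1 1 1
0 1 0 1
0 0 0 1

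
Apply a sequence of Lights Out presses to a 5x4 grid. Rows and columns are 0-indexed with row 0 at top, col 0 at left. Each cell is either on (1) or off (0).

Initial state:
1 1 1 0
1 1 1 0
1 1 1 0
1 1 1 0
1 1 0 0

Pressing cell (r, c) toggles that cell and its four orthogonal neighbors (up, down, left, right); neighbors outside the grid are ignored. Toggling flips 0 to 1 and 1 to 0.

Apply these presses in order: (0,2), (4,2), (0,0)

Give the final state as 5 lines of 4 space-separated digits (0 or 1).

Answer: 0 1 0 1
0 1 0 0
1 1 1 0
1 1 0 0
1 0 1 1

Derivation:
After press 1 at (0,2):
1 0 0 1
1 1 0 0
1 1 1 0
1 1 1 0
1 1 0 0

After press 2 at (4,2):
1 0 0 1
1 1 0 0
1 1 1 0
1 1 0 0
1 0 1 1

After press 3 at (0,0):
0 1 0 1
0 1 0 0
1 1 1 0
1 1 0 0
1 0 1 1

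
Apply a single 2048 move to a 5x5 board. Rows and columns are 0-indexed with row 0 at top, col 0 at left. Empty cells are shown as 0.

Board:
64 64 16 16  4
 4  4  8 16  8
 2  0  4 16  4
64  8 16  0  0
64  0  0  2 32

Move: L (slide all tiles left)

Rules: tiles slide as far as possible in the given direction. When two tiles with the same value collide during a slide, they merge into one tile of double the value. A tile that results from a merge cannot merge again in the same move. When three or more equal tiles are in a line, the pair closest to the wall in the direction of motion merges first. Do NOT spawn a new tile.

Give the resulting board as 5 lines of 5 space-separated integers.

Slide left:
row 0: [64, 64, 16, 16, 4] -> [128, 32, 4, 0, 0]
row 1: [4, 4, 8, 16, 8] -> [8, 8, 16, 8, 0]
row 2: [2, 0, 4, 16, 4] -> [2, 4, 16, 4, 0]
row 3: [64, 8, 16, 0, 0] -> [64, 8, 16, 0, 0]
row 4: [64, 0, 0, 2, 32] -> [64, 2, 32, 0, 0]

Answer: 128  32   4   0   0
  8   8  16   8   0
  2   4  16   4   0
 64   8  16   0   0
 64   2  32   0   0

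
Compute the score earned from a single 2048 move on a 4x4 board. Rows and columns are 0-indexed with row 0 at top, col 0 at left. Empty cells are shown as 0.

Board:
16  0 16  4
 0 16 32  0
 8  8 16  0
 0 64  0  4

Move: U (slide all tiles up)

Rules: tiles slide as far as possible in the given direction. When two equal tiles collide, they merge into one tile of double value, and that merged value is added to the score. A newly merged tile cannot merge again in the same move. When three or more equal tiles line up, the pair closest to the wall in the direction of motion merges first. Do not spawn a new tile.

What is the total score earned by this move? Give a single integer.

Answer: 8

Derivation:
Slide up:
col 0: [16, 0, 8, 0] -> [16, 8, 0, 0]  score +0 (running 0)
col 1: [0, 16, 8, 64] -> [16, 8, 64, 0]  score +0 (running 0)
col 2: [16, 32, 16, 0] -> [16, 32, 16, 0]  score +0 (running 0)
col 3: [4, 0, 0, 4] -> [8, 0, 0, 0]  score +8 (running 8)
Board after move:
16 16 16  8
 8  8 32  0
 0 64 16  0
 0  0  0  0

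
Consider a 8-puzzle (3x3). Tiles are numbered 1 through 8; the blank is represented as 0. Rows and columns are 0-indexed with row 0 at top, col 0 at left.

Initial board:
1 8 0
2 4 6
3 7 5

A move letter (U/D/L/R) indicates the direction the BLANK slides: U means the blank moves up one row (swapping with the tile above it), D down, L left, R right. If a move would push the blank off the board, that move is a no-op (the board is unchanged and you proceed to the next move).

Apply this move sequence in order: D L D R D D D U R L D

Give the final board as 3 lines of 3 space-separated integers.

After move 1 (D):
1 8 6
2 4 0
3 7 5

After move 2 (L):
1 8 6
2 0 4
3 7 5

After move 3 (D):
1 8 6
2 7 4
3 0 5

After move 4 (R):
1 8 6
2 7 4
3 5 0

After move 5 (D):
1 8 6
2 7 4
3 5 0

After move 6 (D):
1 8 6
2 7 4
3 5 0

After move 7 (D):
1 8 6
2 7 4
3 5 0

After move 8 (U):
1 8 6
2 7 0
3 5 4

After move 9 (R):
1 8 6
2 7 0
3 5 4

After move 10 (L):
1 8 6
2 0 7
3 5 4

After move 11 (D):
1 8 6
2 5 7
3 0 4

Answer: 1 8 6
2 5 7
3 0 4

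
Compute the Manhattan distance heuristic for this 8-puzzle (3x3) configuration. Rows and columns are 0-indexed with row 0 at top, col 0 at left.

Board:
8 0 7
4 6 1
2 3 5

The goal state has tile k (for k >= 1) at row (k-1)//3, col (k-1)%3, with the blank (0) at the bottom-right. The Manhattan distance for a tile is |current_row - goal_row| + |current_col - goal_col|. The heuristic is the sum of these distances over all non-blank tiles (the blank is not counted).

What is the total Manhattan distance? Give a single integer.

Answer: 19

Derivation:
Tile 8: (0,0)->(2,1) = 3
Tile 7: (0,2)->(2,0) = 4
Tile 4: (1,0)->(1,0) = 0
Tile 6: (1,1)->(1,2) = 1
Tile 1: (1,2)->(0,0) = 3
Tile 2: (2,0)->(0,1) = 3
Tile 3: (2,1)->(0,2) = 3
Tile 5: (2,2)->(1,1) = 2
Sum: 3 + 4 + 0 + 1 + 3 + 3 + 3 + 2 = 19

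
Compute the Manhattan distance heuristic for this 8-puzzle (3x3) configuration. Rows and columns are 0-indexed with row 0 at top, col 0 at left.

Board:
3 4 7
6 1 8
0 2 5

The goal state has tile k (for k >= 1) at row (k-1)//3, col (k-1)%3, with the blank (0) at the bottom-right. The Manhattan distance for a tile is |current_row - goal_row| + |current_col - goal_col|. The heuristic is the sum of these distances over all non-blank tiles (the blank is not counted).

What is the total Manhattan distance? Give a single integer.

Answer: 18

Derivation:
Tile 3: (0,0)->(0,2) = 2
Tile 4: (0,1)->(1,0) = 2
Tile 7: (0,2)->(2,0) = 4
Tile 6: (1,0)->(1,2) = 2
Tile 1: (1,1)->(0,0) = 2
Tile 8: (1,2)->(2,1) = 2
Tile 2: (2,1)->(0,1) = 2
Tile 5: (2,2)->(1,1) = 2
Sum: 2 + 2 + 4 + 2 + 2 + 2 + 2 + 2 = 18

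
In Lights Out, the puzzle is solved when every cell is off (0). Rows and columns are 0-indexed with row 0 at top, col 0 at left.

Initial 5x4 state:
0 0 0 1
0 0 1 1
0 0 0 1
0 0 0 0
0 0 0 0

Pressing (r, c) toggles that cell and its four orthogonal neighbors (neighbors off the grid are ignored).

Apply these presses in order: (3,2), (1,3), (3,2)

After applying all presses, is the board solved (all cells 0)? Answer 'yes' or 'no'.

After press 1 at (3,2):
0 0 0 1
0 0 1 1
0 0 1 1
0 1 1 1
0 0 1 0

After press 2 at (1,3):
0 0 0 0
0 0 0 0
0 0 1 0
0 1 1 1
0 0 1 0

After press 3 at (3,2):
0 0 0 0
0 0 0 0
0 0 0 0
0 0 0 0
0 0 0 0

Lights still on: 0

Answer: yes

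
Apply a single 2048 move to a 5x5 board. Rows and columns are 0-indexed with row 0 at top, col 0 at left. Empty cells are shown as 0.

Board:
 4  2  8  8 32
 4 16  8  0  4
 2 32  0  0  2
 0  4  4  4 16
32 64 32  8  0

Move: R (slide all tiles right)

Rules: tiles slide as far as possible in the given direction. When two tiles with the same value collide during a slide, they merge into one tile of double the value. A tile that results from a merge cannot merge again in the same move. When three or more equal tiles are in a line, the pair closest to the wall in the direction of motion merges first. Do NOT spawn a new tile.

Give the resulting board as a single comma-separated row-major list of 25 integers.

Answer: 0, 4, 2, 16, 32, 0, 4, 16, 8, 4, 0, 0, 2, 32, 2, 0, 0, 4, 8, 16, 0, 32, 64, 32, 8

Derivation:
Slide right:
row 0: [4, 2, 8, 8, 32] -> [0, 4, 2, 16, 32]
row 1: [4, 16, 8, 0, 4] -> [0, 4, 16, 8, 4]
row 2: [2, 32, 0, 0, 2] -> [0, 0, 2, 32, 2]
row 3: [0, 4, 4, 4, 16] -> [0, 0, 4, 8, 16]
row 4: [32, 64, 32, 8, 0] -> [0, 32, 64, 32, 8]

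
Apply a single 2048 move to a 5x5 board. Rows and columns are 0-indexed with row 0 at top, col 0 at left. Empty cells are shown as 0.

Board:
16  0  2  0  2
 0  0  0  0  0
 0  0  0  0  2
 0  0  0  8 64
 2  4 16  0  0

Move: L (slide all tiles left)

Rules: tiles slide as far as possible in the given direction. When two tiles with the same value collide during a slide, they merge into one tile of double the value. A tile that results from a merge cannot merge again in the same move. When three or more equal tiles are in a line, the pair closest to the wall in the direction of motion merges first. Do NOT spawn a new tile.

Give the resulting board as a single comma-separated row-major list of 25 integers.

Slide left:
row 0: [16, 0, 2, 0, 2] -> [16, 4, 0, 0, 0]
row 1: [0, 0, 0, 0, 0] -> [0, 0, 0, 0, 0]
row 2: [0, 0, 0, 0, 2] -> [2, 0, 0, 0, 0]
row 3: [0, 0, 0, 8, 64] -> [8, 64, 0, 0, 0]
row 4: [2, 4, 16, 0, 0] -> [2, 4, 16, 0, 0]

Answer: 16, 4, 0, 0, 0, 0, 0, 0, 0, 0, 2, 0, 0, 0, 0, 8, 64, 0, 0, 0, 2, 4, 16, 0, 0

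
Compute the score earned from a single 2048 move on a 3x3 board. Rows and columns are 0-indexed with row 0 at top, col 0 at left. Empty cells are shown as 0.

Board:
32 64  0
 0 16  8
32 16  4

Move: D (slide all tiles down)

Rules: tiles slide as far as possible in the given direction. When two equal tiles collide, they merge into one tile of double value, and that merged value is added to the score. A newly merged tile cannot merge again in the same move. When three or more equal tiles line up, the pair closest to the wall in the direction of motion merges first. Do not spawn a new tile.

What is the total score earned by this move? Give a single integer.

Answer: 96

Derivation:
Slide down:
col 0: [32, 0, 32] -> [0, 0, 64]  score +64 (running 64)
col 1: [64, 16, 16] -> [0, 64, 32]  score +32 (running 96)
col 2: [0, 8, 4] -> [0, 8, 4]  score +0 (running 96)
Board after move:
 0  0  0
 0 64  8
64 32  4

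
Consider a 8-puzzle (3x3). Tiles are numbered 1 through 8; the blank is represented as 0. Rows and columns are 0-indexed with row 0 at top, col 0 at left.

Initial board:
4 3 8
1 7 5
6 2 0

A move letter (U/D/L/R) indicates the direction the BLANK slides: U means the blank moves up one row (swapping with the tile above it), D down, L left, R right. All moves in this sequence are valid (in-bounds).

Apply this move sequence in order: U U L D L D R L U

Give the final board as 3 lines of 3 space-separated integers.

After move 1 (U):
4 3 8
1 7 0
6 2 5

After move 2 (U):
4 3 0
1 7 8
6 2 5

After move 3 (L):
4 0 3
1 7 8
6 2 5

After move 4 (D):
4 7 3
1 0 8
6 2 5

After move 5 (L):
4 7 3
0 1 8
6 2 5

After move 6 (D):
4 7 3
6 1 8
0 2 5

After move 7 (R):
4 7 3
6 1 8
2 0 5

After move 8 (L):
4 7 3
6 1 8
0 2 5

After move 9 (U):
4 7 3
0 1 8
6 2 5

Answer: 4 7 3
0 1 8
6 2 5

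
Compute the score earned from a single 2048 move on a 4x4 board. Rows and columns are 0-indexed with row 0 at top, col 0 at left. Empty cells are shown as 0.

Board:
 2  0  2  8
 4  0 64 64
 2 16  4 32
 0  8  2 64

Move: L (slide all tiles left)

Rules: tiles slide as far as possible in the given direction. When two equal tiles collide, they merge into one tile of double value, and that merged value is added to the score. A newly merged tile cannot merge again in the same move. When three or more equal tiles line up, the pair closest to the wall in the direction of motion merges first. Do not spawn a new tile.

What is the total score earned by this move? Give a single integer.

Slide left:
row 0: [2, 0, 2, 8] -> [4, 8, 0, 0]  score +4 (running 4)
row 1: [4, 0, 64, 64] -> [4, 128, 0, 0]  score +128 (running 132)
row 2: [2, 16, 4, 32] -> [2, 16, 4, 32]  score +0 (running 132)
row 3: [0, 8, 2, 64] -> [8, 2, 64, 0]  score +0 (running 132)
Board after move:
  4   8   0   0
  4 128   0   0
  2  16   4  32
  8   2  64   0

Answer: 132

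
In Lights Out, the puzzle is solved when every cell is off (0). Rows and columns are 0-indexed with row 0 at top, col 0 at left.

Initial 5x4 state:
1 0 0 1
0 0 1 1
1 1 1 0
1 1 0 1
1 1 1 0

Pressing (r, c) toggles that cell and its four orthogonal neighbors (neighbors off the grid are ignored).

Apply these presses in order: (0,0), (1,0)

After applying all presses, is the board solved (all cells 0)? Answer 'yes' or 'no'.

Answer: no

Derivation:
After press 1 at (0,0):
0 1 0 1
1 0 1 1
1 1 1 0
1 1 0 1
1 1 1 0

After press 2 at (1,0):
1 1 0 1
0 1 1 1
0 1 1 0
1 1 0 1
1 1 1 0

Lights still on: 14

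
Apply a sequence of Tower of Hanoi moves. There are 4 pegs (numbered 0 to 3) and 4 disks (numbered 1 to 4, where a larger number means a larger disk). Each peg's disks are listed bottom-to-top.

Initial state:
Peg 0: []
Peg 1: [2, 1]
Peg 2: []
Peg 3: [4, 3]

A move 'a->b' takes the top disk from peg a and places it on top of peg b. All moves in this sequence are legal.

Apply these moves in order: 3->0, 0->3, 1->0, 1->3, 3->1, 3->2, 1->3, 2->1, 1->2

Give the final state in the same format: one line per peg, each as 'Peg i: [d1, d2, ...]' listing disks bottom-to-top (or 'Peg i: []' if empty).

Answer: Peg 0: [1]
Peg 1: []
Peg 2: [3]
Peg 3: [4, 2]

Derivation:
After move 1 (3->0):
Peg 0: [3]
Peg 1: [2, 1]
Peg 2: []
Peg 3: [4]

After move 2 (0->3):
Peg 0: []
Peg 1: [2, 1]
Peg 2: []
Peg 3: [4, 3]

After move 3 (1->0):
Peg 0: [1]
Peg 1: [2]
Peg 2: []
Peg 3: [4, 3]

After move 4 (1->3):
Peg 0: [1]
Peg 1: []
Peg 2: []
Peg 3: [4, 3, 2]

After move 5 (3->1):
Peg 0: [1]
Peg 1: [2]
Peg 2: []
Peg 3: [4, 3]

After move 6 (3->2):
Peg 0: [1]
Peg 1: [2]
Peg 2: [3]
Peg 3: [4]

After move 7 (1->3):
Peg 0: [1]
Peg 1: []
Peg 2: [3]
Peg 3: [4, 2]

After move 8 (2->1):
Peg 0: [1]
Peg 1: [3]
Peg 2: []
Peg 3: [4, 2]

After move 9 (1->2):
Peg 0: [1]
Peg 1: []
Peg 2: [3]
Peg 3: [4, 2]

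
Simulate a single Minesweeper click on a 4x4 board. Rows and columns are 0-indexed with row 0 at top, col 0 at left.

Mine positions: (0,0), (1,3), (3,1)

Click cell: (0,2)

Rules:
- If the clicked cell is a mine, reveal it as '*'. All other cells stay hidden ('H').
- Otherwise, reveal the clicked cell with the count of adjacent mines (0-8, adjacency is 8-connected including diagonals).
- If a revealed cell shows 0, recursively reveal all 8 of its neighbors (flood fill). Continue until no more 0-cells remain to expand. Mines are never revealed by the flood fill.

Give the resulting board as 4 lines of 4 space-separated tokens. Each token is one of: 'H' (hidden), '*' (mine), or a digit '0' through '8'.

H H 1 H
H H H H
H H H H
H H H H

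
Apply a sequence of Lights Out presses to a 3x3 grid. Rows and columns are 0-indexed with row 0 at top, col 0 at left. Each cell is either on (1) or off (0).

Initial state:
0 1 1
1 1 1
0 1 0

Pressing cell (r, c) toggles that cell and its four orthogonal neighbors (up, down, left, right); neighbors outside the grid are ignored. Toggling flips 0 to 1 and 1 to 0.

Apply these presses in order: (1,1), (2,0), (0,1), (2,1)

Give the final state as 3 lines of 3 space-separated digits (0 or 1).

Answer: 1 1 0
1 0 0
0 0 1

Derivation:
After press 1 at (1,1):
0 0 1
0 0 0
0 0 0

After press 2 at (2,0):
0 0 1
1 0 0
1 1 0

After press 3 at (0,1):
1 1 0
1 1 0
1 1 0

After press 4 at (2,1):
1 1 0
1 0 0
0 0 1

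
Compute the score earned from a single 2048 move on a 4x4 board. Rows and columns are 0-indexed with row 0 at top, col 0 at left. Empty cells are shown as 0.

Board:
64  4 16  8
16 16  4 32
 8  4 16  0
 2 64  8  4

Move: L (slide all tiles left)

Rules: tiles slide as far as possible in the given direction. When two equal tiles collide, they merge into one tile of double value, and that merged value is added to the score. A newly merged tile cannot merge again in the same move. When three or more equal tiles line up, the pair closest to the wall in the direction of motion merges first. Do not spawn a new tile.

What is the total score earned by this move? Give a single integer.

Slide left:
row 0: [64, 4, 16, 8] -> [64, 4, 16, 8]  score +0 (running 0)
row 1: [16, 16, 4, 32] -> [32, 4, 32, 0]  score +32 (running 32)
row 2: [8, 4, 16, 0] -> [8, 4, 16, 0]  score +0 (running 32)
row 3: [2, 64, 8, 4] -> [2, 64, 8, 4]  score +0 (running 32)
Board after move:
64  4 16  8
32  4 32  0
 8  4 16  0
 2 64  8  4

Answer: 32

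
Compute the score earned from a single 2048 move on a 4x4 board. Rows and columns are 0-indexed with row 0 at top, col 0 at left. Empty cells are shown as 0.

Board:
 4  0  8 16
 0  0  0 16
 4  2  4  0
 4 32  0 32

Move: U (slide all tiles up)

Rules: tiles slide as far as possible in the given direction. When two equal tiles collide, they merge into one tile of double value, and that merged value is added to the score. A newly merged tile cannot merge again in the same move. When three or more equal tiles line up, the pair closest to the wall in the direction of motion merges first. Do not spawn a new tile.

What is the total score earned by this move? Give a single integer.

Slide up:
col 0: [4, 0, 4, 4] -> [8, 4, 0, 0]  score +8 (running 8)
col 1: [0, 0, 2, 32] -> [2, 32, 0, 0]  score +0 (running 8)
col 2: [8, 0, 4, 0] -> [8, 4, 0, 0]  score +0 (running 8)
col 3: [16, 16, 0, 32] -> [32, 32, 0, 0]  score +32 (running 40)
Board after move:
 8  2  8 32
 4 32  4 32
 0  0  0  0
 0  0  0  0

Answer: 40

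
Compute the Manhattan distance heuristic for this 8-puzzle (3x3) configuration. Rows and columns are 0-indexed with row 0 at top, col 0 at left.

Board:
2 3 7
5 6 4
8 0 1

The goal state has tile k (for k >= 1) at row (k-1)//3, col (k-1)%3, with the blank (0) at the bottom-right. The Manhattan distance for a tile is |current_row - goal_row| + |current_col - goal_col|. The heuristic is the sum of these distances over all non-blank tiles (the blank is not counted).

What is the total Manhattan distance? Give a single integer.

Answer: 15

Derivation:
Tile 2: at (0,0), goal (0,1), distance |0-0|+|0-1| = 1
Tile 3: at (0,1), goal (0,2), distance |0-0|+|1-2| = 1
Tile 7: at (0,2), goal (2,0), distance |0-2|+|2-0| = 4
Tile 5: at (1,0), goal (1,1), distance |1-1|+|0-1| = 1
Tile 6: at (1,1), goal (1,2), distance |1-1|+|1-2| = 1
Tile 4: at (1,2), goal (1,0), distance |1-1|+|2-0| = 2
Tile 8: at (2,0), goal (2,1), distance |2-2|+|0-1| = 1
Tile 1: at (2,2), goal (0,0), distance |2-0|+|2-0| = 4
Sum: 1 + 1 + 4 + 1 + 1 + 2 + 1 + 4 = 15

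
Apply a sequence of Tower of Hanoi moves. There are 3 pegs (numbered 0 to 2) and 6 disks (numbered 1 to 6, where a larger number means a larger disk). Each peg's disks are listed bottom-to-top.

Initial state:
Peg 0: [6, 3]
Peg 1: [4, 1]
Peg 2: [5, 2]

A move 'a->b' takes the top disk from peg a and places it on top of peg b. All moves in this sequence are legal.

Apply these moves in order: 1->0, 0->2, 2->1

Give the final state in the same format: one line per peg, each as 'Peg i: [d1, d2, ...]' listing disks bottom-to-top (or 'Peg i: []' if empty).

Answer: Peg 0: [6, 3]
Peg 1: [4, 1]
Peg 2: [5, 2]

Derivation:
After move 1 (1->0):
Peg 0: [6, 3, 1]
Peg 1: [4]
Peg 2: [5, 2]

After move 2 (0->2):
Peg 0: [6, 3]
Peg 1: [4]
Peg 2: [5, 2, 1]

After move 3 (2->1):
Peg 0: [6, 3]
Peg 1: [4, 1]
Peg 2: [5, 2]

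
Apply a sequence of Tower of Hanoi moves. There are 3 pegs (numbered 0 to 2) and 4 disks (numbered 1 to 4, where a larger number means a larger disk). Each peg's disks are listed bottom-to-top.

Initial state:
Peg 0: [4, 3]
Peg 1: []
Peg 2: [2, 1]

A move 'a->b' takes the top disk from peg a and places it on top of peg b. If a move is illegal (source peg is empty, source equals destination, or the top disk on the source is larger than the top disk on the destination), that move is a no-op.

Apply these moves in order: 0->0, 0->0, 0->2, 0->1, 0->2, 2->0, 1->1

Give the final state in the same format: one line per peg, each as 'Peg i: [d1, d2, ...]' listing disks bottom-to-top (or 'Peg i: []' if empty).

Answer: Peg 0: [4, 1]
Peg 1: [3]
Peg 2: [2]

Derivation:
After move 1 (0->0):
Peg 0: [4, 3]
Peg 1: []
Peg 2: [2, 1]

After move 2 (0->0):
Peg 0: [4, 3]
Peg 1: []
Peg 2: [2, 1]

After move 3 (0->2):
Peg 0: [4, 3]
Peg 1: []
Peg 2: [2, 1]

After move 4 (0->1):
Peg 0: [4]
Peg 1: [3]
Peg 2: [2, 1]

After move 5 (0->2):
Peg 0: [4]
Peg 1: [3]
Peg 2: [2, 1]

After move 6 (2->0):
Peg 0: [4, 1]
Peg 1: [3]
Peg 2: [2]

After move 7 (1->1):
Peg 0: [4, 1]
Peg 1: [3]
Peg 2: [2]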